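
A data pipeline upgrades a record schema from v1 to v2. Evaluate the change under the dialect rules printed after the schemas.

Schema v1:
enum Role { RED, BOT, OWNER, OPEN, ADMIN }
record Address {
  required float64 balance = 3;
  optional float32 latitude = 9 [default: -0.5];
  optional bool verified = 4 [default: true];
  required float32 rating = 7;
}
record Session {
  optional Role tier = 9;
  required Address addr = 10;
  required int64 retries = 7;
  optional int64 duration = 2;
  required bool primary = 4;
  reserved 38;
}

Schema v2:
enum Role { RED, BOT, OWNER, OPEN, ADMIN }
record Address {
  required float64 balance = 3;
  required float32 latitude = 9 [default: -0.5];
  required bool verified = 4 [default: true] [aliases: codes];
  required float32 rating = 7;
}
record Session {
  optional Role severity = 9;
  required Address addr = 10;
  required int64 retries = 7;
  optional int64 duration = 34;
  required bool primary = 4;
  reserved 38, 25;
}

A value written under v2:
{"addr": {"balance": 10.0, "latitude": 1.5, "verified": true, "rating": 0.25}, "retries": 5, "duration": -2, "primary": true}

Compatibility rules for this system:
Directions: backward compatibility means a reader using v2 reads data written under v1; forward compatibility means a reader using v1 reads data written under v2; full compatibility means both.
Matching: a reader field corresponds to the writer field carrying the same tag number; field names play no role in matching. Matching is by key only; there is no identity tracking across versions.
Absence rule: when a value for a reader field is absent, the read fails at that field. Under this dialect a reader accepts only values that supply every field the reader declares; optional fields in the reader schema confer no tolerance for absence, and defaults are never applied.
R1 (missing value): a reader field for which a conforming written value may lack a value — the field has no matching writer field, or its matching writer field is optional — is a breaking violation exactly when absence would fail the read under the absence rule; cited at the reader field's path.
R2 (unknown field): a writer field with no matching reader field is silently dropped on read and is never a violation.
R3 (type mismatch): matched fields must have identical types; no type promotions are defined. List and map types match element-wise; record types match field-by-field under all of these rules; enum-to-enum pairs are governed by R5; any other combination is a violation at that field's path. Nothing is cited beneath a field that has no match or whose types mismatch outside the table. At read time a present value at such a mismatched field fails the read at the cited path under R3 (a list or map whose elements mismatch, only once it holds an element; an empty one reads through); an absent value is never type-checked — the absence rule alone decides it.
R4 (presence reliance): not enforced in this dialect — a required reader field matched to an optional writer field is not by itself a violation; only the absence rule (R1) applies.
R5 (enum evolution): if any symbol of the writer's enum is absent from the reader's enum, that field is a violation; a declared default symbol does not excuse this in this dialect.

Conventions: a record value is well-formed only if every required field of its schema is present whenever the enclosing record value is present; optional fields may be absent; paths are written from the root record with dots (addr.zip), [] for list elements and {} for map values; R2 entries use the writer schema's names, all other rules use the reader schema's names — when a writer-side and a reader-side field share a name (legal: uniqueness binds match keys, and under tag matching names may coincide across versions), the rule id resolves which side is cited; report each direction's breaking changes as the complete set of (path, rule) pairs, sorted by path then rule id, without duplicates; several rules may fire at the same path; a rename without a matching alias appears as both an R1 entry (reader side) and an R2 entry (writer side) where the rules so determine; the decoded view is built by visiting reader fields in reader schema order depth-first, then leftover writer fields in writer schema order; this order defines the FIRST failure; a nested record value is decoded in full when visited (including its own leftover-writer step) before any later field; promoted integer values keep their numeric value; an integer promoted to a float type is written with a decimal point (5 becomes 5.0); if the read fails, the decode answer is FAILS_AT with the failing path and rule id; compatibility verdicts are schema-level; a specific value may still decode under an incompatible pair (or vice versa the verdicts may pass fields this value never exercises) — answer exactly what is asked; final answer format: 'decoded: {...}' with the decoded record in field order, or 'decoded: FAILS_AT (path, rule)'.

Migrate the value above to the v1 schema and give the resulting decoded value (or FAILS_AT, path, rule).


each type pair in Session: writer, then reader
decoding the Session value with the v1 reader:
  read fails at tier under R1 (no fill)
  => FAILS_AT (tier, R1)
diffs on Session not affecting the asked answer:
  field verified in record Address: optional changed to required -> a verdict-level change on Session — the shown value reads the same
  field duration in record Session: tag 2 changed to 34 -> triggers nothing under the printed rules; the Session answer is the same either way
  field latitude in record Address: optional changed to required -> a verdict-level change on Session — the shown value reads the same

decoded: FAILS_AT (tier, R1)


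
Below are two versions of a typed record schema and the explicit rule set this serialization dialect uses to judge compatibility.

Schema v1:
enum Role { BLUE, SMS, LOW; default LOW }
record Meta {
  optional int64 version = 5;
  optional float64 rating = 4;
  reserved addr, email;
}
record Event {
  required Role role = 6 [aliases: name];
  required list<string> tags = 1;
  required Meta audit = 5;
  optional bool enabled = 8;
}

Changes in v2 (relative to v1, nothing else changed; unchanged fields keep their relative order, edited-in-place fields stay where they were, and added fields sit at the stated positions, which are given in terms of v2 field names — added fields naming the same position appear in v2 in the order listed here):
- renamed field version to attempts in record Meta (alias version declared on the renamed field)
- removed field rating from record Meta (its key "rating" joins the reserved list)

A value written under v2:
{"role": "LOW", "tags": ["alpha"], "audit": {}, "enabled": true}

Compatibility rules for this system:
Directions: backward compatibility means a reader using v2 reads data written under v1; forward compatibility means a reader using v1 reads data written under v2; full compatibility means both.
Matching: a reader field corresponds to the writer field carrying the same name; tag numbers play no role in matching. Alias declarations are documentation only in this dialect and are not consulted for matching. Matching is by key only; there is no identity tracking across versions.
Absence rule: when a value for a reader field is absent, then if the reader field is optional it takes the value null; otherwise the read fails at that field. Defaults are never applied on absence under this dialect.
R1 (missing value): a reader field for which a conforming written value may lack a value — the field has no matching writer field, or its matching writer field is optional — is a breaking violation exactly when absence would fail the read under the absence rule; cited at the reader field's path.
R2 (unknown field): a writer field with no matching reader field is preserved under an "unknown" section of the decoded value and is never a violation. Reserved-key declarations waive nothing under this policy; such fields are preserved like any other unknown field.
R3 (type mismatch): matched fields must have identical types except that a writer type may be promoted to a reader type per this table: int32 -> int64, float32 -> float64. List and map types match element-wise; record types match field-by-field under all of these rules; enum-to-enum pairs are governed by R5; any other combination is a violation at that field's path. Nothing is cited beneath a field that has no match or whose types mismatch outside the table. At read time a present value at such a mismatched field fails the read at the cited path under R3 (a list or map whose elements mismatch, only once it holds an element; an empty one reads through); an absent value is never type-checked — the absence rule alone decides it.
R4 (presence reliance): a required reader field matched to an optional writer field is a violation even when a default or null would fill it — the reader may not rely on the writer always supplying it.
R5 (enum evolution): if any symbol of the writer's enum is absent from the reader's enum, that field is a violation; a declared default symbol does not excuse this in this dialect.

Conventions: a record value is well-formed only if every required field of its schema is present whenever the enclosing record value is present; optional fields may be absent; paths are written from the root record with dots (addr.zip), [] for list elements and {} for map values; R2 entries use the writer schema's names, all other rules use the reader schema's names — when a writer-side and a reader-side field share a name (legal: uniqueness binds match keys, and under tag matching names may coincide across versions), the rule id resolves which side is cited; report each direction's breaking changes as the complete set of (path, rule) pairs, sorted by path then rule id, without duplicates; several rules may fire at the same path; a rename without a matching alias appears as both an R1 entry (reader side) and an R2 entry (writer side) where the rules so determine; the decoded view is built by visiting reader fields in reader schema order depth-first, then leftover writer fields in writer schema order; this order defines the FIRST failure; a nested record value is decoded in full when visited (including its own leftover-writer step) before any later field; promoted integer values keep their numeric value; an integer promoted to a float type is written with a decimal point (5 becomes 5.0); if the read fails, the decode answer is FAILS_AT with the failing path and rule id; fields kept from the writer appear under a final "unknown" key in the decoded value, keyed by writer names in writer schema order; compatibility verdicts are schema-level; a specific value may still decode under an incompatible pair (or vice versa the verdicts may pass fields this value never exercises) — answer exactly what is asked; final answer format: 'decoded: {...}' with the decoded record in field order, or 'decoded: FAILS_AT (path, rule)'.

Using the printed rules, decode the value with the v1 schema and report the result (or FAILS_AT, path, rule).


each type pair in Event: writer, then reader
migrating the Event value to v1:
  role := "LOW"
  tags := ["alpha"]
  audit.version := null (absent, optional -> null)
  audit.rating := null (absent, optional -> null)
  enabled := true
  => decoded: {"role": "LOW", "tags": ["alpha"], "audit": {"version": null, "rating": null}, "enabled": true}
the rest of the Event diff is inert for this question:
  renamed field version to attempts in record Meta (alias version declared on the renamed field) -> fires no rule on Event under this dialect and leaves the result unchanged
  removed field rating from record Meta (its key "rating" joins the reserved list) -> fires no rule on Event under this dialect and leaves the result unchanged

decoded: {"role": "LOW", "tags": ["alpha"], "audit": {"version": null, "rating": null}, "enabled": true}


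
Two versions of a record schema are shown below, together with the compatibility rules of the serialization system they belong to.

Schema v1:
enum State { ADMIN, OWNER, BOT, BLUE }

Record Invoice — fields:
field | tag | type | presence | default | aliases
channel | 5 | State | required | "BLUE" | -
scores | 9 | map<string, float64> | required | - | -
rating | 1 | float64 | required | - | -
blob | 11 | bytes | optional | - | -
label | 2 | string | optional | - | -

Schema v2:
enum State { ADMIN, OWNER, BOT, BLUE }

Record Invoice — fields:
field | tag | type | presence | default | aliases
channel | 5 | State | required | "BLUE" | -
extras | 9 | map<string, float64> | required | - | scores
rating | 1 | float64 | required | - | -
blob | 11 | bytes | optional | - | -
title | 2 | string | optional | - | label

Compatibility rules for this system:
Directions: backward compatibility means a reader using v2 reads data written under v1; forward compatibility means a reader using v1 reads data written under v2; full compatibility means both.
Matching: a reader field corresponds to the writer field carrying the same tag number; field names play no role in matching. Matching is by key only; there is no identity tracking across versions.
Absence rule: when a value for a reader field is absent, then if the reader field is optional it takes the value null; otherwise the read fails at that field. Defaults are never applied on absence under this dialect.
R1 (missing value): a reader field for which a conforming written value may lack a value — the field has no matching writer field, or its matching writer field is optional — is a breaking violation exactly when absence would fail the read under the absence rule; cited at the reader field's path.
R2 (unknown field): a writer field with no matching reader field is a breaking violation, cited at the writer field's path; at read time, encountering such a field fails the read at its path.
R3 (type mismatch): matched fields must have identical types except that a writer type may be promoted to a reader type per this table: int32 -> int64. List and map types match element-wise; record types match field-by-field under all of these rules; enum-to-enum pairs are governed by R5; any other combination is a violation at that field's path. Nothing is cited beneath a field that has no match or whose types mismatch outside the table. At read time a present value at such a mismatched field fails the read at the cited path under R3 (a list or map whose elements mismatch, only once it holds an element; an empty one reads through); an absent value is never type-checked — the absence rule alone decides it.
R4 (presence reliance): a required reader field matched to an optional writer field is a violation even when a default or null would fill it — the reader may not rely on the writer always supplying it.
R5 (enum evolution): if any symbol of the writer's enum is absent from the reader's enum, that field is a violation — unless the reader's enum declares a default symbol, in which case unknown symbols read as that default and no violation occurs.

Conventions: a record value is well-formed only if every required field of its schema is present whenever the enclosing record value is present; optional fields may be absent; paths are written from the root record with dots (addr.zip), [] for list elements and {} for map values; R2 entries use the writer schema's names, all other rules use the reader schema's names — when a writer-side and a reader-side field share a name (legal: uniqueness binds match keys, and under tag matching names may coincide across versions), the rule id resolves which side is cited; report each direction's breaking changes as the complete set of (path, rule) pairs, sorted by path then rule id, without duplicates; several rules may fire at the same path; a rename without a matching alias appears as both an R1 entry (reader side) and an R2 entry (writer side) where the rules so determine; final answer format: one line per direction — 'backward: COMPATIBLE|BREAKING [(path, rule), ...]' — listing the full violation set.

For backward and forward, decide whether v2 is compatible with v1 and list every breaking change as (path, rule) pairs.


in Invoice below, arrows point writer -> reader
backward for Invoice (reader v2, writer v1):
  channel: paired with writer channel (State -> State; writer required)
  extras: paired with writer scores (map<string, float64> -> map<string, float64>; writer required)
  rating: paired with writer rating (float64 -> float64; writer required)
  blob: paired with writer blob (bytes -> bytes; writer optional)
  title: paired with writer label (string -> string; writer optional)
  => backward verdict for Invoice: COMPATIBLE, no violations
forward for Invoice (reader v1, writer v2):
  channel: paired with writer channel (State -> State; writer required)
  scores: paired with writer extras (map<string, float64> -> map<string, float64>; writer required)
  rating: paired with writer rating (float64 -> float64; writer required)
  blob: paired with writer blob (bytes -> bytes; writer optional)
  label: paired with writer title (string -> string; writer optional)
  => forward verdict for Invoice: COMPATIBLE, no violations

backward: COMPATIBLE []; forward: COMPATIBLE []


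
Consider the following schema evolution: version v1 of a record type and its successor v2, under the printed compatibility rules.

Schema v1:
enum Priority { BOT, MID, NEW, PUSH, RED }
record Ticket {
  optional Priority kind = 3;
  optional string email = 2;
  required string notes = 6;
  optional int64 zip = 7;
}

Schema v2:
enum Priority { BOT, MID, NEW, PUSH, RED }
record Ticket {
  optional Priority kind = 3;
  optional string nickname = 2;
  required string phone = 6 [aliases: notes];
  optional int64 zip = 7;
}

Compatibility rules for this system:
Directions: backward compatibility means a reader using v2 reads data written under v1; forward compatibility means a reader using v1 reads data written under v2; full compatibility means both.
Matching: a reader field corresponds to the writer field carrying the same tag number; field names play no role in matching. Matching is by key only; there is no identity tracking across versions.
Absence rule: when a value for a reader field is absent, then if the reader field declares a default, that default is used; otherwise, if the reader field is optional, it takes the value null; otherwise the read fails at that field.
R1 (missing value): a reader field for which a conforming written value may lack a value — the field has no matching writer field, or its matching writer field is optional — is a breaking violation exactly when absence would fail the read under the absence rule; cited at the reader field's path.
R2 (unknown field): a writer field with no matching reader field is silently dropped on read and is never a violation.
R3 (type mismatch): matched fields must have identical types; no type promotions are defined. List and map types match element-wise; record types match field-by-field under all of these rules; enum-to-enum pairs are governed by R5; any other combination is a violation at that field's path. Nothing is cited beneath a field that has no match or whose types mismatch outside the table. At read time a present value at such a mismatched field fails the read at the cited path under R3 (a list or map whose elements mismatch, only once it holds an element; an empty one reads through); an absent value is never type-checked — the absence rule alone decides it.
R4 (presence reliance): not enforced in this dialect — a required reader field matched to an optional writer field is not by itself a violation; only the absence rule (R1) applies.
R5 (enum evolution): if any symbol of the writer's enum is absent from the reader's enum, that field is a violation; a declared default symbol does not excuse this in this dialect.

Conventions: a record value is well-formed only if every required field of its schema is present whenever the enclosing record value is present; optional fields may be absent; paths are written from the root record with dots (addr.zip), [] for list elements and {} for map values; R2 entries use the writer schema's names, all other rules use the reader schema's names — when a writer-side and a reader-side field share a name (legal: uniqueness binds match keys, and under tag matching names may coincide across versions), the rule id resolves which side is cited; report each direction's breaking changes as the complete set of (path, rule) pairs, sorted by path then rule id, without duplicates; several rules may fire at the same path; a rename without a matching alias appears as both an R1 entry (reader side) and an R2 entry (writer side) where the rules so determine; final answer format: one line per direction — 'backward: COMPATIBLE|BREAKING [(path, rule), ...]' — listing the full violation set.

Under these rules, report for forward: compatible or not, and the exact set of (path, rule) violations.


forward: COMPATIBLE []

arrows below run writer -> reader for Ticket
forward for Ticket (reader v1, writer v2):
  kind <- kind (Priority -> Priority, writer optional)
  email <- nickname (string -> string, writer optional)
  notes <- phone (string -> string, writer required)
  zip <- zip (int64 -> int64, writer optional)
  => forward: COMPATIBLE
diffs on Ticket not affecting the asked answer:
  renamed field email to nickname in record Ticket -> fires no rule on Ticket, leaving the asked answer as it is
  renamed field notes to phone in record Ticket (alias notes declared on the renamed field) -> fires no rule on Ticket, leaving the asked answer as it is


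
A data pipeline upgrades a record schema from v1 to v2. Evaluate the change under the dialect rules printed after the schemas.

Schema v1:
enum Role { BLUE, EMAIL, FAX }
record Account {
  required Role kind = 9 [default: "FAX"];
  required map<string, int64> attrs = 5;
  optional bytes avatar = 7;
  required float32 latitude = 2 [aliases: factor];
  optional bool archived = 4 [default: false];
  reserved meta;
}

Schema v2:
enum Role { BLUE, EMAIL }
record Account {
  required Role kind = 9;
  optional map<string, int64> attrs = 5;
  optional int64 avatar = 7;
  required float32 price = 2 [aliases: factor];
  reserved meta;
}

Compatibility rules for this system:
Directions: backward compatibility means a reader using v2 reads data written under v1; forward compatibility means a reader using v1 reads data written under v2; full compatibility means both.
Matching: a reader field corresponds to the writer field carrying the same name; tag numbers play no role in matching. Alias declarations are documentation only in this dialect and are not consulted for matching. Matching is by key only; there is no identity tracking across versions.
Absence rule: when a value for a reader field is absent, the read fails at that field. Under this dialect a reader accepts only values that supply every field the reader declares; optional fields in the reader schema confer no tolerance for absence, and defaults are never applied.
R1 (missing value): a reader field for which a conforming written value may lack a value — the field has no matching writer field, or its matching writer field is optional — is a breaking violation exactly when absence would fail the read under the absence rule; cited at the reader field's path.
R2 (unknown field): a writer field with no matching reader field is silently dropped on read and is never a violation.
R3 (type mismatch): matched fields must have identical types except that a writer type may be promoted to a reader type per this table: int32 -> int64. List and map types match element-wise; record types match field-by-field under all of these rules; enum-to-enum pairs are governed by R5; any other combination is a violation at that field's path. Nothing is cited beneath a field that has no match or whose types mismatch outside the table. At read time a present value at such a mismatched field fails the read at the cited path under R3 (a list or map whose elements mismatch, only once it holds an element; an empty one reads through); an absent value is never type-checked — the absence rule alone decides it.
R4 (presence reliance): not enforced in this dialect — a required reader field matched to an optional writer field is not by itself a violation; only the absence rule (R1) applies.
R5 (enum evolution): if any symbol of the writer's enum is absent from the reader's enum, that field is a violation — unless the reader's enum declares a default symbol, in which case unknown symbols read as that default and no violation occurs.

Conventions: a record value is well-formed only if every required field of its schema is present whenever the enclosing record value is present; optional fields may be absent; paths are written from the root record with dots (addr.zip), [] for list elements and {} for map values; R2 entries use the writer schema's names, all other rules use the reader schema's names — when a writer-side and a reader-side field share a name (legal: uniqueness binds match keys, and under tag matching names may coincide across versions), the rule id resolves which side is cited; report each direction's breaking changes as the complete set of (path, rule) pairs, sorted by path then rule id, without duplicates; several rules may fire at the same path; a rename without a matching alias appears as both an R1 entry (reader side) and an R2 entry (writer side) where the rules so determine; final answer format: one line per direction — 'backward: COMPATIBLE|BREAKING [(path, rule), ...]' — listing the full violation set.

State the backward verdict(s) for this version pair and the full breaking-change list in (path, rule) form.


the writer's type comes first in each Account pair
backward pass over Account, reader schema v2, writer schema v1:
  kind: paired with writer kind (Role -> Role; writer required)
  attrs: paired with writer attrs (map<string, int64> -> map<string, int64>; writer required)
  avatar: paired with writer avatar (bytes -> int64; writer optional)
  no writer field matches reader price
  latitude (writer side), unknown to reader
  archived (writer side), unknown to reader
  violation R1 at avatar
  violation R3 at avatar
  violation R5 at kind
  violation R1 at price
  => backward: BREAKING (4)
checking off the Account differences that do not matter here:
  field attrs in record Account: required changed to optional -> matters only for Account's forward compatibility — outside the asked direction

backward: BREAKING [(avatar, R1), (avatar, R3), (kind, R5), (price, R1)]


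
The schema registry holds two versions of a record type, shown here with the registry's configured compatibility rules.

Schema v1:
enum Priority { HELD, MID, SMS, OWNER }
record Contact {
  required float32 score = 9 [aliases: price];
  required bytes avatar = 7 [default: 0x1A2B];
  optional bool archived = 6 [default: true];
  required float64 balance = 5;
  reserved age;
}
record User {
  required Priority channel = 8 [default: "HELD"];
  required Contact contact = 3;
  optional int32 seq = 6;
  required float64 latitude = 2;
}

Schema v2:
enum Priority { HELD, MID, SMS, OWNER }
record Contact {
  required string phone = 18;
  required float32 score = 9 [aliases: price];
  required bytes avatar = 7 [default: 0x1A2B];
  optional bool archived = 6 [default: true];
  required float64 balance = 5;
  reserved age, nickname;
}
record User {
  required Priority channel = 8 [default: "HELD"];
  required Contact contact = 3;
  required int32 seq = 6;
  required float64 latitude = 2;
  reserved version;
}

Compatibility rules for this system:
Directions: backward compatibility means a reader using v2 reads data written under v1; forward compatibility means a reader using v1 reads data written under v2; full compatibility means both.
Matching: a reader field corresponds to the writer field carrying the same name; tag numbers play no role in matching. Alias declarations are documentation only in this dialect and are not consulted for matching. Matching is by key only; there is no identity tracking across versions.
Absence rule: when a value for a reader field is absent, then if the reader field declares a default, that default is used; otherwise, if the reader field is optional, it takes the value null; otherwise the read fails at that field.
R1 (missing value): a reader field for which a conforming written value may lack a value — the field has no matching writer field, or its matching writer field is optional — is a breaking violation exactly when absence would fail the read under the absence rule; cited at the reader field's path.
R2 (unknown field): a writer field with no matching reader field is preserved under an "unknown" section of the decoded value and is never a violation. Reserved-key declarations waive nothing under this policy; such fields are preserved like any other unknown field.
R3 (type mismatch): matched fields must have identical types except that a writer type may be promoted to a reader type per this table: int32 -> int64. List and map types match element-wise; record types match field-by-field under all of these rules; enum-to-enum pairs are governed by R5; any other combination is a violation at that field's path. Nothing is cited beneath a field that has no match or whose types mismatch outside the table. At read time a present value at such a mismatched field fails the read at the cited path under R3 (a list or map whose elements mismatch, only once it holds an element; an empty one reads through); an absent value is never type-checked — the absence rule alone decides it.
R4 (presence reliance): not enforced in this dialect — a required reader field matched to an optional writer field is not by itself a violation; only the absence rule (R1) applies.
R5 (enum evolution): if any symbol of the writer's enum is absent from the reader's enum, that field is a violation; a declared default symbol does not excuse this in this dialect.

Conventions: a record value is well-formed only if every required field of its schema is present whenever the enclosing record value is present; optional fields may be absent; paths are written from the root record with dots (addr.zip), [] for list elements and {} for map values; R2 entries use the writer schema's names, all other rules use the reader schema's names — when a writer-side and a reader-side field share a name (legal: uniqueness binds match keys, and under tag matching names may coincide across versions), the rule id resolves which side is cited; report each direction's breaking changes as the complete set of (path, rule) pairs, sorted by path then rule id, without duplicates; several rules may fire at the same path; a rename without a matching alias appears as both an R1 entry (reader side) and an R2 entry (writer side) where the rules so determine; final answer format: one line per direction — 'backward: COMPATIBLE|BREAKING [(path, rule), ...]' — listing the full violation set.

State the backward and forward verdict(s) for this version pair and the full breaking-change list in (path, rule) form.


each type pair in User: writer, then reader
backward for User (reader v2, writer v1):
  writer required, Priority -> Priority: reader channel maps from writer channel
  writer required, Contact -> Contact: reader contact maps from writer contact
  writer optional, int32 -> int32: reader seq maps from writer seq
  writer required, float64 -> float64: reader latitude maps from writer latitude
  contact.phone has no writer counterpart
  writer required, float32 -> float32: reader contact.score maps from writer contact.score
  writer required, bytes -> bytes: reader contact.avatar maps from writer contact.avatar
  writer optional, bool -> bool: reader contact.archived maps from writer contact.archived
  writer required, float64 -> float64: reader contact.balance maps from writer contact.balance
  breaking: (contact.phone, R1)
  breaking: (seq, R1)
  backward on User therefore BREAKING (2)
forward for User (reader v1, writer v2):
  writer required, Priority -> Priority: reader channel maps from writer channel
  writer required, Contact -> Contact: reader contact maps from writer contact
  writer required, int32 -> int32: reader seq maps from writer seq
  writer required, float64 -> float64: reader latitude maps from writer latitude
  writer required, float32 -> float32: reader contact.score maps from writer contact.score
  writer required, bytes -> bytes: reader contact.avatar maps from writer contact.avatar
  writer optional, bool -> bool: reader contact.archived maps from writer contact.archived
  writer required, float64 -> float64: reader contact.balance maps from writer contact.balance
  contact.phone (writer side), unknown to reader
  nothing fires on User: forward is COMPATIBLE

backward: BREAKING [(contact.phone, R1), (seq, R1)]; forward: COMPATIBLE []


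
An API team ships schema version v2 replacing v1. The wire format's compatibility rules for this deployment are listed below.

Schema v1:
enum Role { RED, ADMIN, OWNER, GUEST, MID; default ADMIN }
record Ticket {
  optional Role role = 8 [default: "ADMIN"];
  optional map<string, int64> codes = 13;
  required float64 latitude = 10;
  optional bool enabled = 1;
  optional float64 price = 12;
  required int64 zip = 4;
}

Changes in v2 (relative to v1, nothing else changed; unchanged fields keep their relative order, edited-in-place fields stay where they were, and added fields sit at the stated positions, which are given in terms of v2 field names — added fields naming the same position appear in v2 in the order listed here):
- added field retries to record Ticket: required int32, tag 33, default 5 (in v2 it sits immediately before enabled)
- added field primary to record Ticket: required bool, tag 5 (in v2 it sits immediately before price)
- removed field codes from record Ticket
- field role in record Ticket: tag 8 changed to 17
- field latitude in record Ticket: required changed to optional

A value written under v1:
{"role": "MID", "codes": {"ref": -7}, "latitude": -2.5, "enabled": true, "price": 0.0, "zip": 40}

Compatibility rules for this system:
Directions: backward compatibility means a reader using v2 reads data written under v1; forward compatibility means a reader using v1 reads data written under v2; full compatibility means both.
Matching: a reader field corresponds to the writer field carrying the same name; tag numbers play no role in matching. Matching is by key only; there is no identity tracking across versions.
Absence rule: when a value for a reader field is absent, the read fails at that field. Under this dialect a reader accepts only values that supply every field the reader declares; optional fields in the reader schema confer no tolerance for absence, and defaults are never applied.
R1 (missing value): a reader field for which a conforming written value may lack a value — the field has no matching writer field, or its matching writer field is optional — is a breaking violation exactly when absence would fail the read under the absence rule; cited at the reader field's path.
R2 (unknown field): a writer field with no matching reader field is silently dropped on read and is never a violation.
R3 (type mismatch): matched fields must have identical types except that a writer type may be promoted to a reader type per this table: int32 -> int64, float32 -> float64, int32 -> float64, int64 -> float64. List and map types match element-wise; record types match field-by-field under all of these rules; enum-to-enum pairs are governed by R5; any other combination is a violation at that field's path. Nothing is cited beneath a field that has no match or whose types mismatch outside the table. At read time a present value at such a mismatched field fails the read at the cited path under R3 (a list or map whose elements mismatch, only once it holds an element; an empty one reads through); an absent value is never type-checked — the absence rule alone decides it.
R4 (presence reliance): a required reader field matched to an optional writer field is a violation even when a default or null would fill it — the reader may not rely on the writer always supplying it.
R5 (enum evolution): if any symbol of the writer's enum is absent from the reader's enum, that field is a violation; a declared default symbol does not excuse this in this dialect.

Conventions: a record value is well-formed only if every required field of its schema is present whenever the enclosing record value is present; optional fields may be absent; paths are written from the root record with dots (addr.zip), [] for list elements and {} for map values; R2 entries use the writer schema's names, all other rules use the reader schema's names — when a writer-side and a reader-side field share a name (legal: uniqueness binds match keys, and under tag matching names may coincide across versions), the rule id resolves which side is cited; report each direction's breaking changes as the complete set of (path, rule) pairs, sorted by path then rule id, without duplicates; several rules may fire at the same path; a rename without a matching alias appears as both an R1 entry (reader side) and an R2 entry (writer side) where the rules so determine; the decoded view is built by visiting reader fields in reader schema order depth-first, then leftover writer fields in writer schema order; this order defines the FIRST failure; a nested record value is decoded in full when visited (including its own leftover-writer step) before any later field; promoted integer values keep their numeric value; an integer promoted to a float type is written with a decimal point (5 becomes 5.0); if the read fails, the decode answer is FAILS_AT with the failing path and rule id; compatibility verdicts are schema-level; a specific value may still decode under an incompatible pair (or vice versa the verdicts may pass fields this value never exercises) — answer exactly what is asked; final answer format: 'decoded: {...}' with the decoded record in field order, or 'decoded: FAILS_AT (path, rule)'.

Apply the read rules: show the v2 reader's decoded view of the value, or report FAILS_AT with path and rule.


decoded: FAILS_AT (retries, R1)

in Ticket below, arrows point writer -> reader
decoding the Ticket value with the v2 reader:
  role := "MID"
  latitude := -2.5
  read fails at retries under R1 (no fill)
  => FAILS_AT (retries, R1)
remaining Ticket differences; none change what is asked:
  added field primary to record Ticket: required bool, tag 5 (in v2 it sits immediately before price) -> changes Ticket's schema-level verdicts only — the decode of this value is the same
  removed field codes from record Ticket -> changes Ticket's schema-level verdicts only — the decode of this value is the same
  field role in record Ticket: tag 8 changed to 17 -> fires no rule on Ticket under this dialect and leaves the result unchanged
  field latitude in record Ticket: required changed to optional -> changes Ticket's schema-level verdicts only — the decode of this value is the same


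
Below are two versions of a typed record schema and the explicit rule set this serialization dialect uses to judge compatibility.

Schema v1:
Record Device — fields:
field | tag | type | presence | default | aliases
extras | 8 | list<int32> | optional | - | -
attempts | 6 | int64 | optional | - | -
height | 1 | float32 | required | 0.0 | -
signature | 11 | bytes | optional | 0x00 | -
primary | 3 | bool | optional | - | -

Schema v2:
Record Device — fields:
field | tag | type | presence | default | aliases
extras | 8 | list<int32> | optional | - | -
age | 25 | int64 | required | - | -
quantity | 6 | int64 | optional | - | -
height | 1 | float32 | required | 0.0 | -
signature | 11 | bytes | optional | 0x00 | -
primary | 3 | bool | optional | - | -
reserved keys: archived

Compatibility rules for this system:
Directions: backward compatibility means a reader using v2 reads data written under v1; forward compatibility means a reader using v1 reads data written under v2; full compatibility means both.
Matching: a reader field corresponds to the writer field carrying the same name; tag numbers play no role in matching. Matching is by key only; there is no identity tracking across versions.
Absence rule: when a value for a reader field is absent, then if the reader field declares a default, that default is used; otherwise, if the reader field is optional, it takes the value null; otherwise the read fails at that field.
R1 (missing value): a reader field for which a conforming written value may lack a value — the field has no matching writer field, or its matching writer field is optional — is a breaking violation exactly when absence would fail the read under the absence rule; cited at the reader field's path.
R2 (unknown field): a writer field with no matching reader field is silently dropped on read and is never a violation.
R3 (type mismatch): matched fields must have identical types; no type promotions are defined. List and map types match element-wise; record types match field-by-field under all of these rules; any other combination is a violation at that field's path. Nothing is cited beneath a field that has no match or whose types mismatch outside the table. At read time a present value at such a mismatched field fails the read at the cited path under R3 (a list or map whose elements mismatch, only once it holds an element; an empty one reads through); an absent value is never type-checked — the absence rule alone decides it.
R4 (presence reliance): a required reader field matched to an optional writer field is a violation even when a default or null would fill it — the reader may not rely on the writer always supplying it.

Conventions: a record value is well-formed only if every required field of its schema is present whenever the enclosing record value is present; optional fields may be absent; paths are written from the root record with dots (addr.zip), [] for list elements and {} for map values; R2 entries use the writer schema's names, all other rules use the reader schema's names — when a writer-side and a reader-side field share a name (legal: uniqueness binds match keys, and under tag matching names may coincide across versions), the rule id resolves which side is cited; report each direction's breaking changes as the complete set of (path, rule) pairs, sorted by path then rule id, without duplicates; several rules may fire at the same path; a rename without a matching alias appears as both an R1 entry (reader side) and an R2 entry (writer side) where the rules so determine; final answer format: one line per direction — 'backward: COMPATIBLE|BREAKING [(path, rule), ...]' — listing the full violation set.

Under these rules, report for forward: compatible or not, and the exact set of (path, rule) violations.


forward: COMPATIBLE []

each type pair in Device: writer, then reader
forward for Device (reader v1, writer v2):
  extras <- extras (list<int32> -> list<int32>, writer optional)
  attempts has no writer counterpart
  height <- height (float32 -> float32, writer required)
  signature <- signature (bytes -> bytes, writer optional)
  primary <- primary (bool -> bool, writer optional)
  writer age: unknown to reader
  writer quantity: unknown to reader
  => forward: COMPATIBLE
remaining Device differences; none change what is asked:
  renamed field attempts to quantity in record Device -> fires no rule on Device, leaving the asked answer as it is
  added field age to record Device: required int64, tag 25 (in v2 it sits immediately before quantity) -> its effect on Device is confined to the backward direction, not asked
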